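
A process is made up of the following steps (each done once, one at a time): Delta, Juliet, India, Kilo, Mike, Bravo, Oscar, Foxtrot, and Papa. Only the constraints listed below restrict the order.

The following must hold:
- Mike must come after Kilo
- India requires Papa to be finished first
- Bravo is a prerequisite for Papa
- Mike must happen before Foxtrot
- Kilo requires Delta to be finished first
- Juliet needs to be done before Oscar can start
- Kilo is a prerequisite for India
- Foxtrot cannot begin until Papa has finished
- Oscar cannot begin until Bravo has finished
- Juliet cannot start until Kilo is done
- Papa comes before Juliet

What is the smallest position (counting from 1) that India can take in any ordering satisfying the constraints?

5

Every step that must precede India has to come before it. Tracing all chains that end at India, those steps are: Delta, Kilo, Bravo, Papa — 4 in total.
With 4 mandatory predecessors, the earliest India can sit is position 4+1 = 5, and placing just those 4 first achieves it.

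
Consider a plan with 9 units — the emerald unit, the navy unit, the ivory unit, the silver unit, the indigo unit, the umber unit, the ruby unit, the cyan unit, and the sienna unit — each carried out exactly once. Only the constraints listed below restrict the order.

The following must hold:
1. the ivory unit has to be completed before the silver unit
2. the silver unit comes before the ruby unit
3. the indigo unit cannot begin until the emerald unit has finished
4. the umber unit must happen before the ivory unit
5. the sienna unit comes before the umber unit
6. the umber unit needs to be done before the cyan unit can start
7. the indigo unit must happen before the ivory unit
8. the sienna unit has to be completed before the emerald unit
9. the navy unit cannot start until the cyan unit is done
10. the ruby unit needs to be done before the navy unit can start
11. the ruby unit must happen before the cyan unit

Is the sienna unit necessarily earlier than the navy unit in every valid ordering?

Yes

There is a constraint chain the sienna unit → the umber unit → the cyan unit → the navy unit.
That forces the sienna unit before the navy unit in every valid schedule.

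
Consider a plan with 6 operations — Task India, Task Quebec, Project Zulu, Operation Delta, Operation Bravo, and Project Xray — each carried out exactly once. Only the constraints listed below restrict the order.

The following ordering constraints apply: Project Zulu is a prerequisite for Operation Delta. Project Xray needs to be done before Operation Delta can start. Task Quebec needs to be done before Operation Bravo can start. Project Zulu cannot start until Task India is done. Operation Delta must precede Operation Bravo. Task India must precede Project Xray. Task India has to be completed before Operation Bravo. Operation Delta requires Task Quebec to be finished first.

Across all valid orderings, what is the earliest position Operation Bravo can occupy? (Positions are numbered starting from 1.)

6

Every operation that must precede Operation Bravo has to come before it. Tracing all chains that end at Operation Bravo, those operations are: Task India, Task Quebec, Project Zulu, Operation Delta, Project Xray — 5 in total.
With 5 mandatory predecessors, the earliest Operation Bravo can sit is position 5+1 = 6, and placing just those 5 first achieves it.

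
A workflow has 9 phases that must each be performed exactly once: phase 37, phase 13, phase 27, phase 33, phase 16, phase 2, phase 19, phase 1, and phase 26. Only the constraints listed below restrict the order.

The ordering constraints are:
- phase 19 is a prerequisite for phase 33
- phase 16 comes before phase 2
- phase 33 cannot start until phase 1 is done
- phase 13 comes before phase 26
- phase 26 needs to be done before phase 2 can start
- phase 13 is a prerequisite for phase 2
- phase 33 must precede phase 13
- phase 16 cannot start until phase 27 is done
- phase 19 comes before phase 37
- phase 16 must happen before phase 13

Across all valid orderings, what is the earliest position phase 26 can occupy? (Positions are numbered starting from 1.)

Working backwards through the constraints from phase 26, its full set of required predecessors is phase 13, phase 27, phase 33, phase 16, phase 19, phase 1 — 6 of them.
So at minimum 6 phases come before phase 26, putting phase 26 no earlier than position 7. That position is achievable by scheduling exactly those predecessors first.

7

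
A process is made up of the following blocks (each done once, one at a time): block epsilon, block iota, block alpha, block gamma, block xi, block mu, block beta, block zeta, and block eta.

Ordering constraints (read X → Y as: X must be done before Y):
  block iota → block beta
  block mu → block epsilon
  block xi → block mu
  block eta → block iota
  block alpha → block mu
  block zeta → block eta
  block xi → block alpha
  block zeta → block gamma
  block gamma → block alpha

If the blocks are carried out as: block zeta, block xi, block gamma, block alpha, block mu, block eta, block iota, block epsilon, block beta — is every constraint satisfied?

Every stated constraint is respected: block zeta sits at position 1, ahead of block eta at position 6, and each of the other listed pairs likewise has the predecessor earlier in the sequence.

Yes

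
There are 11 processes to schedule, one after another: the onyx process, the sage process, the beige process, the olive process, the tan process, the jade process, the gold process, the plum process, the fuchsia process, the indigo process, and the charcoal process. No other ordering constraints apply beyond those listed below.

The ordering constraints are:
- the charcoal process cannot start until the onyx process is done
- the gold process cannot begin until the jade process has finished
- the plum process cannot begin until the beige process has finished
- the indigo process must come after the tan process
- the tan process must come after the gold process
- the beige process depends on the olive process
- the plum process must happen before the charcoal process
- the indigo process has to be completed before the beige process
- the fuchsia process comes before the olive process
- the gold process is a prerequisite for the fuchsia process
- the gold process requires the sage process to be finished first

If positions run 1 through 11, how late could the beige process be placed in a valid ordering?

9

Every process that must follow the beige process has to come after it. Tracing all chains starting from the beige process, those processes are: the plum process, the charcoal process — 2 in total.
So at least 2 processes follow the beige process, putting the beige process no later than position 9. That position is achievable by scheduling everything else first.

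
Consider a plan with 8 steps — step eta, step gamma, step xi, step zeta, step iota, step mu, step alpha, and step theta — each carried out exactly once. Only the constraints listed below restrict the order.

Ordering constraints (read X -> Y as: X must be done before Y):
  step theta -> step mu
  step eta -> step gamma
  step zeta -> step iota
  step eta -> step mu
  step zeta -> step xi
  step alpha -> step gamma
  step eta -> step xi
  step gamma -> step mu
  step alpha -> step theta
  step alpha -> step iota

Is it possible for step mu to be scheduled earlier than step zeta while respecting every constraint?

Yes

No chain of constraints runs from step zeta to step mu, so step zeta is not required to come first.
That means at least one valid schedule has step mu before step zeta.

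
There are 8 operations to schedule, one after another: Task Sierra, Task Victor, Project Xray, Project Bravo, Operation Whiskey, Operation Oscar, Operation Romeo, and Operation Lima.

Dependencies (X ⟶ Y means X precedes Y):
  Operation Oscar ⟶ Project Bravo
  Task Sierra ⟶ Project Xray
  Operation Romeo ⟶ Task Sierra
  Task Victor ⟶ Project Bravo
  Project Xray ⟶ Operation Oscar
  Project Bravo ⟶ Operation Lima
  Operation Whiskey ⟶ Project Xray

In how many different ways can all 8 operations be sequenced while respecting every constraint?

The operations with no prerequisites are Task Victor, Operation Whiskey, Operation Romeo; any of them can be placed first.
Enumerating by repeatedly choosing an available operation (one whose prerequisites are all placed) gives 18 distinct complete orderings.

18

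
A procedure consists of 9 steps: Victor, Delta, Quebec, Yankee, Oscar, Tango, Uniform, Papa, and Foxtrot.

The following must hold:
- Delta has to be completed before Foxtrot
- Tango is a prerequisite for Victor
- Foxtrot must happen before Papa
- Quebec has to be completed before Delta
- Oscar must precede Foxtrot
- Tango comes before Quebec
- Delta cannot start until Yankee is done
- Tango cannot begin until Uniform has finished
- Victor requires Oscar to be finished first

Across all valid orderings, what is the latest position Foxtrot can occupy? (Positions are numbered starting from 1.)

The only step forced after Foxtrot (directly or by a chain) is Papa.
So at least 1 step follows Foxtrot, putting Foxtrot no later than position 8. That position is achievable by scheduling everything else first.

8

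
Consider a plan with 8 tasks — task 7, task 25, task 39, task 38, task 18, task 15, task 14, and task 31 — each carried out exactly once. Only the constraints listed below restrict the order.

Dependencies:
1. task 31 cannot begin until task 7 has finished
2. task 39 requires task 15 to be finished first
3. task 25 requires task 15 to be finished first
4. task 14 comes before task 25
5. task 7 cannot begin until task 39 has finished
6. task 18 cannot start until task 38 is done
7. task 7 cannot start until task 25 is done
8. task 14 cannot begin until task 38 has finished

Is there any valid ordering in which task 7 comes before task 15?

No

Following task 15 → task 25 → task 7, task 15 must precede task 7 in every valid ordering.
So no valid ordering can have task 7 before task 15.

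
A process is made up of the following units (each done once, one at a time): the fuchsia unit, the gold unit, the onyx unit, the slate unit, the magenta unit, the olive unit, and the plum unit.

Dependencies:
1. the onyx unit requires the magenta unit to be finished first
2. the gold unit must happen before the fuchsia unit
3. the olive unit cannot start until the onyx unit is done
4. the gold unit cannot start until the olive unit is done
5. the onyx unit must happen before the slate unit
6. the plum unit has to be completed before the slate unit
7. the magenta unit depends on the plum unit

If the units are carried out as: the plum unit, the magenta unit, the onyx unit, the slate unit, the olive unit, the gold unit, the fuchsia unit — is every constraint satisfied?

Yes

Checking each listed constraint against this order: for instance, the plum unit is in position 1 and the slate unit in position 4, so that constraint holds — and the remaining constraints check out the same way.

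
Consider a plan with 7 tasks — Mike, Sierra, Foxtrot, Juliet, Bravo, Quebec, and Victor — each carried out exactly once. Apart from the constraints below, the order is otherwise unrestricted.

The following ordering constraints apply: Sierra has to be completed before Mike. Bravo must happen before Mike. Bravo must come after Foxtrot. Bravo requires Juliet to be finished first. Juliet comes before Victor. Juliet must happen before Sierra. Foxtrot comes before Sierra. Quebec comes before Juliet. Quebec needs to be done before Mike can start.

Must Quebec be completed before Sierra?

Tracing the constraints gives a chain: Quebec → Juliet → Sierra.
That forces Quebec before Sierra in every valid schedule.

Yes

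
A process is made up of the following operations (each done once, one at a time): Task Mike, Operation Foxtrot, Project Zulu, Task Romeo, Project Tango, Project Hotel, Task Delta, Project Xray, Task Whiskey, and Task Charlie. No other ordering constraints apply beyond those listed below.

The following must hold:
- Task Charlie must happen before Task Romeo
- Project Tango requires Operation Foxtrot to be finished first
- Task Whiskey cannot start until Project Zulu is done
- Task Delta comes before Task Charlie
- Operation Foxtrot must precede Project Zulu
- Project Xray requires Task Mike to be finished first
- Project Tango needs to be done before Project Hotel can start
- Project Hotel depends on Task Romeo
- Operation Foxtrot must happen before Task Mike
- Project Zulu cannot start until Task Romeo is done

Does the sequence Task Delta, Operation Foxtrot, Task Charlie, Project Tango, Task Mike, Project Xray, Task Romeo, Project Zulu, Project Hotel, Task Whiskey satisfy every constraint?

Yes

Every stated constraint is respected: Operation Foxtrot sits at position 2, ahead of Project Zulu at position 8, and each of the other listed pairs likewise has the predecessor earlier in the sequence.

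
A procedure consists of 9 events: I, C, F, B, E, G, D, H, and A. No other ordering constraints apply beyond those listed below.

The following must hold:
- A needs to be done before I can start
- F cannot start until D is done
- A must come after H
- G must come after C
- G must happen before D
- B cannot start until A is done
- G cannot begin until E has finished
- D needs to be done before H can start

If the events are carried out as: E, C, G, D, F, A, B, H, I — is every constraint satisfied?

No

Here H comes after A.
That contradicts the constraint that H must precede A.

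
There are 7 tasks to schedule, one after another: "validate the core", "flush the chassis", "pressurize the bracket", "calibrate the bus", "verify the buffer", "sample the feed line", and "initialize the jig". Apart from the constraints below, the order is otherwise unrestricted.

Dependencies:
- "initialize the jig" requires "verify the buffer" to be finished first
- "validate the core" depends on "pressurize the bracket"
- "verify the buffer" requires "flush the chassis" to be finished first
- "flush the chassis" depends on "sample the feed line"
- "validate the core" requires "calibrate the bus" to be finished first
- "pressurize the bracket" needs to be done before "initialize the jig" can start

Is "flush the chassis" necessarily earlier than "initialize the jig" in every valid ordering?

Yes

Chaining the stated constraints: "flush the chassis" → "verify the buffer" → "initialize the jig".
Hence "flush the chassis" necessarily comes before "initialize the jig".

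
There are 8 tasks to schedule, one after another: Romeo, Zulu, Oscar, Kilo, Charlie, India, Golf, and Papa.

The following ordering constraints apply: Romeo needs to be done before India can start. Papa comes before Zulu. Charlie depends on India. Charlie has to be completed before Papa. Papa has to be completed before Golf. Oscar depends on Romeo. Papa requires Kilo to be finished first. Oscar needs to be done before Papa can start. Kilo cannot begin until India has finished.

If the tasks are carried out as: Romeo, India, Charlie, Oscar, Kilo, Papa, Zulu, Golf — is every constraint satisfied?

Every stated constraint is respected: India sits at position 2, ahead of Kilo at position 5, and each of the other listed pairs likewise has the predecessor earlier in the sequence.

Yes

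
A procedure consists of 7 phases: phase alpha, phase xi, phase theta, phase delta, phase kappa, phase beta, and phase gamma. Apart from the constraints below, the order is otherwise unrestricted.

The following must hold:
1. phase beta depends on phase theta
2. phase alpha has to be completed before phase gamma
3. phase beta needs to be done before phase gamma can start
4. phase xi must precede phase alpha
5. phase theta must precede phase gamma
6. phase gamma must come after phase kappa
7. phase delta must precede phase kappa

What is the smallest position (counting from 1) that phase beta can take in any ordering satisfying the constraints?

Working backwards through the constraints from phase beta, its only required predecessor is phase theta.
So at minimum 1 phase comes before phase beta, putting phase beta no earlier than position 2. That position is achievable by scheduling exactly that predecessor first.

2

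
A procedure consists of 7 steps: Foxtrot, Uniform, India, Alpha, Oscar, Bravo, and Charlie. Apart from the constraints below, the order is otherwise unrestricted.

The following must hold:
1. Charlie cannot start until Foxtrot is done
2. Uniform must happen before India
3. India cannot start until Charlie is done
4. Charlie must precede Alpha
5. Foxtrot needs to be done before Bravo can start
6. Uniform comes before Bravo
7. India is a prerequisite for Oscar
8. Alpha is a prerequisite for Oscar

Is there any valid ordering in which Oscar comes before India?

There is a dependency chain India → Oscar, so Oscar always comes after India.
So no valid ordering can have Oscar before India.

No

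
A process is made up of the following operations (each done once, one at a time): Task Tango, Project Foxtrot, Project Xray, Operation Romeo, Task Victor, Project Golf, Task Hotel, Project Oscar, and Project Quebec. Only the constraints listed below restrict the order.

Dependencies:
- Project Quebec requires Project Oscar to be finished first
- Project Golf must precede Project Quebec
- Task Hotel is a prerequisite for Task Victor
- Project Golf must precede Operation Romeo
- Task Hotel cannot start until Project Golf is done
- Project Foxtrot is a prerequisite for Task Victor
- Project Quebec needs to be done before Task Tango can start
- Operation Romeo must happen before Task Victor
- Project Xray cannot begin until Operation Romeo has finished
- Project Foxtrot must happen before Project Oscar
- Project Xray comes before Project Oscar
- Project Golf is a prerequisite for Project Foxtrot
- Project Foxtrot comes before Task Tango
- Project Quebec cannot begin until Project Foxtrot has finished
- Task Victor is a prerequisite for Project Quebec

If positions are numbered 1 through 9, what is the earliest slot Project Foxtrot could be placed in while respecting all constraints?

2

Working backwards through the constraints from Project Foxtrot, its only required predecessor is Project Golf.
So at minimum 1 operation comes before Project Foxtrot, putting Project Foxtrot no earlier than position 2. That position is achievable by scheduling exactly that predecessor first.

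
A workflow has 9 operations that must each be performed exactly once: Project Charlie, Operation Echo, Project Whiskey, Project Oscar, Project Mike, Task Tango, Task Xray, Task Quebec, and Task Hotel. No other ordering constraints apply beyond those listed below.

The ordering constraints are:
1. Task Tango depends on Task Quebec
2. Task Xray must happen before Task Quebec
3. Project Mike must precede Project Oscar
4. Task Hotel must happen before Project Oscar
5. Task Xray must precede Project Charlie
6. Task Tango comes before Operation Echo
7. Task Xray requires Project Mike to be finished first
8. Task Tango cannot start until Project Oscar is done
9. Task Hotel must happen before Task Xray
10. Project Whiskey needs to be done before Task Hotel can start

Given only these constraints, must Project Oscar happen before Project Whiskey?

No

In fact the dependencies run the other way: Project Whiskey → Task Hotel → Project Oscar.
So Project Oscar never precedes Project Whiskey.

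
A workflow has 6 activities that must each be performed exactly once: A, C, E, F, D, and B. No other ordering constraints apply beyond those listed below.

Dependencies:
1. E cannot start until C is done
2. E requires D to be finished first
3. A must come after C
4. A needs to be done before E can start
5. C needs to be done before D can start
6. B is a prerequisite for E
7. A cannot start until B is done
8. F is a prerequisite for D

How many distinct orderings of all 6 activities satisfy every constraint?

16

The activities with no prerequisites are C, F, B; any of them can be placed first.
Counting all ways to extend the partial order to a total order gives 16.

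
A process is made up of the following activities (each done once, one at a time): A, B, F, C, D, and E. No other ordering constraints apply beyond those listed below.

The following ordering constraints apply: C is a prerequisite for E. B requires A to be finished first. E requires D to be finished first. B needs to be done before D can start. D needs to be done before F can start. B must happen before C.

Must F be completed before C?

No

Nothing in the constraints links F and C; they are unordered relative to each other.
There exist valid orderings with C before F, so F is not required to come first.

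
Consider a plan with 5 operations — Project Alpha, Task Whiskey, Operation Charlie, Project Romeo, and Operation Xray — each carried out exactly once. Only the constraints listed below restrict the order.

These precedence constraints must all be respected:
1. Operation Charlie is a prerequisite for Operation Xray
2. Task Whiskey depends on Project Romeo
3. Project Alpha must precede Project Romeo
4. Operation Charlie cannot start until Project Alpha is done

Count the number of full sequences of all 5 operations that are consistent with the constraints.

Only Project Alpha has no prerequisites, so it must go first.
Enumerating by repeatedly choosing an available operation (one whose prerequisites are all placed) gives 6 distinct complete orderings.

6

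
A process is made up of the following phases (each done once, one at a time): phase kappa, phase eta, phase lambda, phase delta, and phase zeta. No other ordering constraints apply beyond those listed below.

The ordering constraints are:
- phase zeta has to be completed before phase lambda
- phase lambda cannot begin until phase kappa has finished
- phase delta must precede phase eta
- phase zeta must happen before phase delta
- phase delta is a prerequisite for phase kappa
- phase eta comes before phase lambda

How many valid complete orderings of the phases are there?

Only phase zeta has no prerequisites, so it must go first.
Systematically extending each partial ordering one phase at a time and counting, there are 2 complete orderings.

2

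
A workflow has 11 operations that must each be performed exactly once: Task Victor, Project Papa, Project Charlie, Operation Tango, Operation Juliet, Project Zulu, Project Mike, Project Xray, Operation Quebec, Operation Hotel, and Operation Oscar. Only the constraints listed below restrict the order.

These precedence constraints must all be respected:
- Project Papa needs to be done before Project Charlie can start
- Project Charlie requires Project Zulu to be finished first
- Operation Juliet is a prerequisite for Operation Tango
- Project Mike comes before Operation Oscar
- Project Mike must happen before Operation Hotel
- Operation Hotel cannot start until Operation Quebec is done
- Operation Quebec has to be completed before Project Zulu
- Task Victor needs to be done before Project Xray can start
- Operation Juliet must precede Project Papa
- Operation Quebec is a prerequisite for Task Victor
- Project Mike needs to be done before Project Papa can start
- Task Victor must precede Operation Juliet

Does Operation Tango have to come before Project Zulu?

No

Operation Tango and Project Zulu are not related by any chain of constraints.
A valid ordering placing Project Zulu before Operation Tango exists, so the answer is no.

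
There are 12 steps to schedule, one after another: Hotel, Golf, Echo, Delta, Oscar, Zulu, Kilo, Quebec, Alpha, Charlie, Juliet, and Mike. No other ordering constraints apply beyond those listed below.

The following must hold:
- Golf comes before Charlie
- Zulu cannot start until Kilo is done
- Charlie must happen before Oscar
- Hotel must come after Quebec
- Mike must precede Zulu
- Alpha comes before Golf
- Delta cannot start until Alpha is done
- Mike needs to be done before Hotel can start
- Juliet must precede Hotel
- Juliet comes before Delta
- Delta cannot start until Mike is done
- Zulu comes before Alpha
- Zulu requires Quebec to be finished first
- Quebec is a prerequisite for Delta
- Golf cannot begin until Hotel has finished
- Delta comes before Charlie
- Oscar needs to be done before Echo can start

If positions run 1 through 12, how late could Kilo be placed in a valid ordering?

Following every chain forward from Kilo, the steps that must come later are Golf, Echo, Delta, Oscar, Zulu, Alpha, Charlie — 7 of them.
With 7 mandatory successors out of 12 steps total, the latest slot for Kilo is 12−7 = 5, and it's reachable by doing all non-successors before Kilo.

5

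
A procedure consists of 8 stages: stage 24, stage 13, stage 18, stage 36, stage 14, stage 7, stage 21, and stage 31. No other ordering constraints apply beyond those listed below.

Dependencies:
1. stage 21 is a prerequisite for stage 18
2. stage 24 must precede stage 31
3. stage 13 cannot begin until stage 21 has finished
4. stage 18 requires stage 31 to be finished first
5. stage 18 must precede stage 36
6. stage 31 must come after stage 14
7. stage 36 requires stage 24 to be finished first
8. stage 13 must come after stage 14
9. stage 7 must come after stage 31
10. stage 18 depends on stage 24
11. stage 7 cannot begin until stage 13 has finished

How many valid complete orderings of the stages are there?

The stages with no prerequisites are stage 24, stage 14, stage 21; any of them can be placed first.
Enumerating by repeatedly choosing an available stage (one whose prerequisites are all placed) gives 72 distinct complete orderings.

72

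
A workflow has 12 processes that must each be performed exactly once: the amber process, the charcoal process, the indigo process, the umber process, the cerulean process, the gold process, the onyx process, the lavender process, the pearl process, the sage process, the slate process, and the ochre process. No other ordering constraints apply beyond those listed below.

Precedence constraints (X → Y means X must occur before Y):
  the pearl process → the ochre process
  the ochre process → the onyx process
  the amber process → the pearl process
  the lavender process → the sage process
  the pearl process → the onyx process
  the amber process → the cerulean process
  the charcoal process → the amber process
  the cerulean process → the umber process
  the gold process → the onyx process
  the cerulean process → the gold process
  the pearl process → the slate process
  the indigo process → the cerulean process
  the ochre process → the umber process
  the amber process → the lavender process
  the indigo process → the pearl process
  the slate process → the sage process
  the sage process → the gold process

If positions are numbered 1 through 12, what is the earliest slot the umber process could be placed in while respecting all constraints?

Every process that must precede the umber process has to come before it. Tracing all chains that end at the umber process, those processes are: the amber process, the charcoal process, the indigo process, the cerulean process, the pearl process, the ochre process — 6 in total.
So at minimum 6 processes come before the umber process, putting the umber process no earlier than position 7. That position is achievable by scheduling exactly those predecessors first.

7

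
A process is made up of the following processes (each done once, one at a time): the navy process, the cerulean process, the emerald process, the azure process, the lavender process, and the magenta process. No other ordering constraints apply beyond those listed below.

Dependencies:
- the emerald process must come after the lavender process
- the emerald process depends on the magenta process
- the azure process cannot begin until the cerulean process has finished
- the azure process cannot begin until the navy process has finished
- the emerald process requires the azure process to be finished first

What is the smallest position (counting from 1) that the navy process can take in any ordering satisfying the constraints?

Nothing is required before the navy process; it can be the very first process.

1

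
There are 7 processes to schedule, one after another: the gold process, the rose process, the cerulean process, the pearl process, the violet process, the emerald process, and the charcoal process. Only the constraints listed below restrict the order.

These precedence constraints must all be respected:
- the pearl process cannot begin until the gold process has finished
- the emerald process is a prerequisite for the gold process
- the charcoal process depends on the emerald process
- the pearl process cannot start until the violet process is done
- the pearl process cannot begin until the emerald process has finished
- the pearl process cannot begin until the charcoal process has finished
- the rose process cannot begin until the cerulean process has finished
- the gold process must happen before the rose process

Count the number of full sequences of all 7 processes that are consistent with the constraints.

114

3 processes have no prerequisites (the cerulean process, the violet process, the emerald process), so any of them could come first.
Systematically extending each partial ordering one process at a time and counting, there are 114 complete orderings.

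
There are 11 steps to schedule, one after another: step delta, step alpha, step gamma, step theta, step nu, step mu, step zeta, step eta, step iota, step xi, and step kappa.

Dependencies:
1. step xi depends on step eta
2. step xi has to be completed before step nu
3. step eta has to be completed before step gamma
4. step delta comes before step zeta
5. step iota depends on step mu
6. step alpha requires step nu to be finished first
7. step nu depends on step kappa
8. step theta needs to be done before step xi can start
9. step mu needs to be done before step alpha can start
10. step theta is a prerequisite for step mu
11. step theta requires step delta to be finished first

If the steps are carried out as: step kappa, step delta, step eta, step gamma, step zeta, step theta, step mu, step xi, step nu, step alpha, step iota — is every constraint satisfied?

Every stated constraint is respected: step kappa sits at position 1, ahead of step nu at position 9, and each of the other listed pairs likewise has the predecessor earlier in the sequence.

Yes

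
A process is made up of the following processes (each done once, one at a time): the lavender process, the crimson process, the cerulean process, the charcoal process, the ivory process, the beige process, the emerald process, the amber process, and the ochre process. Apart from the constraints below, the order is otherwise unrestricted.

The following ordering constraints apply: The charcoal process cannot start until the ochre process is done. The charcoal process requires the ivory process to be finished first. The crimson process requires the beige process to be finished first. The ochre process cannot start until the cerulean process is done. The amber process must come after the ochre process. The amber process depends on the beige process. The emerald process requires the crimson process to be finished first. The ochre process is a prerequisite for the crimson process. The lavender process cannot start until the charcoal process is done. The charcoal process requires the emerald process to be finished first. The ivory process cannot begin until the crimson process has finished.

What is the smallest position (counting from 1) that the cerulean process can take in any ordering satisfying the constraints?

1

The cerulean process has no prerequisites at all, so it can go in position 1.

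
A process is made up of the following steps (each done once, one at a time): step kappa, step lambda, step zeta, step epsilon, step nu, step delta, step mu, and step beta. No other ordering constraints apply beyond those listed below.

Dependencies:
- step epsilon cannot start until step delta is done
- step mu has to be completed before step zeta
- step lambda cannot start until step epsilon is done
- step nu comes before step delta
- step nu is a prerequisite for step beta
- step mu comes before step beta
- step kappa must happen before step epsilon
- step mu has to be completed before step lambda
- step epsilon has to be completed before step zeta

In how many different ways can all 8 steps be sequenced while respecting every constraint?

140

The steps with no prerequisites are step kappa, step nu, step mu; any of them can be placed first.
Counting all ways to extend the partial order to a total order gives 140.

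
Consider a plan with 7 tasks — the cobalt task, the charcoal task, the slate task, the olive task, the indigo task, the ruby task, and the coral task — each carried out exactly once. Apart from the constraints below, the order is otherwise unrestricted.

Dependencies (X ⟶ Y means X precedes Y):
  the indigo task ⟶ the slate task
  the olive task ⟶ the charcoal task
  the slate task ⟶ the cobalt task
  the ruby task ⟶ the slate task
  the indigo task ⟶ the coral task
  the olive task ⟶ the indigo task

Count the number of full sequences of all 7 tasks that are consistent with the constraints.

57

The tasks with no prerequisites are the olive task, the ruby task; any of them can be placed first.
Systematically extending each partial ordering one task at a time and counting, there are 57 complete orderings.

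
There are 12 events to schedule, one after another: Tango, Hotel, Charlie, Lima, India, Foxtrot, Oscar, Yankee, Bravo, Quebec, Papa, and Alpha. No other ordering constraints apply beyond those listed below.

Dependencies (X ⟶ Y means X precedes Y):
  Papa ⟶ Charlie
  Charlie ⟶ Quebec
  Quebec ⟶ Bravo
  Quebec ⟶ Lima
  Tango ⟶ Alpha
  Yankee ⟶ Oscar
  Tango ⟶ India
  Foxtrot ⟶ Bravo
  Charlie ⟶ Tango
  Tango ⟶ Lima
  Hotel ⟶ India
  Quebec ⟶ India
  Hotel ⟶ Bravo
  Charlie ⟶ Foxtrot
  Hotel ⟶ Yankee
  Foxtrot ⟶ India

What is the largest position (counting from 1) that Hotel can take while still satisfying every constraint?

8

Following every chain forward from Hotel, the events that must come later are India, Oscar, Yankee, Bravo — 4 of them.
With 4 mandatory successors out of 12 events total, the latest slot for Hotel is 12−4 = 8, and it's reachable by doing all non-successors before Hotel.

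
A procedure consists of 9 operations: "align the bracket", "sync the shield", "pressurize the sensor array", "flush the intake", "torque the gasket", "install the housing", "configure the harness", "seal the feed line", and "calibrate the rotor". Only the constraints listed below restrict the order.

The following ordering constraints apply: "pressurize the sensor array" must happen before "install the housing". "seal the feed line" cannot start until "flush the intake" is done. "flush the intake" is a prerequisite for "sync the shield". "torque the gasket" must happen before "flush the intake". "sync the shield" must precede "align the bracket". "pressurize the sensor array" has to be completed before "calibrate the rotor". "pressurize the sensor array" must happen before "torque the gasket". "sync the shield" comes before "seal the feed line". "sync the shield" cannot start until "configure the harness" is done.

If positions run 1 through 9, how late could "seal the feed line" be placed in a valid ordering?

"seal the feed line" has no required successors, so nothing stops it from going last (position 9).

9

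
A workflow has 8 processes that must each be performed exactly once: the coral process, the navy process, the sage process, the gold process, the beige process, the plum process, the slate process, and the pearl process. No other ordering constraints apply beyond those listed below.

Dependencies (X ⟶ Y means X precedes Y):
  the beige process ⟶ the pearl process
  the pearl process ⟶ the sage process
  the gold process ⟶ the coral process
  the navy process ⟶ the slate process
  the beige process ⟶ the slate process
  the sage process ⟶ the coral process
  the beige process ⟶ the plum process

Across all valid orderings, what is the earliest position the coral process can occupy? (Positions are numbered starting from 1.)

Every process that must precede the coral process has to come before it. Tracing all chains that end at the coral process, those processes are: the sage process, the gold process, the beige process, the pearl process — 4 in total.
With 4 mandatory predecessors, the earliest the coral process can sit is position 4+1 = 5, and placing just those 4 first achieves it.

5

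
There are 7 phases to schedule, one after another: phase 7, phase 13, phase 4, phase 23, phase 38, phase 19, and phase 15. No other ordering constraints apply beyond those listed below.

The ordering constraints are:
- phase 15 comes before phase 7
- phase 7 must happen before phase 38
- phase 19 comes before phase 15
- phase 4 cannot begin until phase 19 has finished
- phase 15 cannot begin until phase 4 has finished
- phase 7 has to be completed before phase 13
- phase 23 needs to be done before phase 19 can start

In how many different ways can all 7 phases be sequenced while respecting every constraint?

Phase 23 is the only phase with nothing required before it, so every ordering starts there.
Systematically extending each partial ordering one phase at a time and counting, there are 2 complete orderings.

2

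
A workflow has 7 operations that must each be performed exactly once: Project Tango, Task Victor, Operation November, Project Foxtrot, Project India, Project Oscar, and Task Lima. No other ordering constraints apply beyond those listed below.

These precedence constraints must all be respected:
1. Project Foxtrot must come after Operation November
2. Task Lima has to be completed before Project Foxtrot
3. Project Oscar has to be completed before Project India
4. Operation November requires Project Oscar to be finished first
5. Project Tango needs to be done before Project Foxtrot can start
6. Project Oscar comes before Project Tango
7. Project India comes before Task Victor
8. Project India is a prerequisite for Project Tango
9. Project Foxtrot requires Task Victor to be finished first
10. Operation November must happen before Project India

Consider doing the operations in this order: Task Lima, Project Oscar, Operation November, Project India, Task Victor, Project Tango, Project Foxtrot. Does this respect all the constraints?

Yes

Every stated constraint is respected: Task Lima sits at position 1, ahead of Project Foxtrot at position 7, and each of the other listed pairs likewise has the predecessor earlier in the sequence.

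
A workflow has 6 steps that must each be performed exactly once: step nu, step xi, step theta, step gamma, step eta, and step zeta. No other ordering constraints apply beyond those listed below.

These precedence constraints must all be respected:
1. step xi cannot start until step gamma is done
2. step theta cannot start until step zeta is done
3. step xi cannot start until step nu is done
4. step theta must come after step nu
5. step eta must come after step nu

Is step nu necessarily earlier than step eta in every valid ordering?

Chaining the stated constraints: step nu → step eta.
That forces step nu before step eta in every valid schedule.

Yes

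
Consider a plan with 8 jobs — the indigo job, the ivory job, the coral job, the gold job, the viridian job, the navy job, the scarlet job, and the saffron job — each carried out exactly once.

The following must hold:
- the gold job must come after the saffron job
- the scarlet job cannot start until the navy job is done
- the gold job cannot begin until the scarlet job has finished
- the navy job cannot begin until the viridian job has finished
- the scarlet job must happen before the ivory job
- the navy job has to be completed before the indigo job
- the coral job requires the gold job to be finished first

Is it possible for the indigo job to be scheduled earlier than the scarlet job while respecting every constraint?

No chain of constraints runs from the scarlet job to the indigo job, so the scarlet job is not required to come first.
That means at least one valid schedule has the indigo job before the scarlet job.

Yes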